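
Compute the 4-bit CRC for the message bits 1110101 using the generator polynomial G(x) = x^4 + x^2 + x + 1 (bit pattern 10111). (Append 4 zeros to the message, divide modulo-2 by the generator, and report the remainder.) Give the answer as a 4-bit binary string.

Append 4 zeros: 11101010000. Divide by 10111 (XOR where the leading bit is 1):
  pos 0: 11101 XOR 10111 = 01010
  pos 1: 10100 XOR 10111 = 00011
  pos 4: 11100 XOR 10111 = 01011
  pos 5: 10110 XOR 10111 = 00001
Remainder (last 4 bits) = 0010. This is the CRC / FCS.

0010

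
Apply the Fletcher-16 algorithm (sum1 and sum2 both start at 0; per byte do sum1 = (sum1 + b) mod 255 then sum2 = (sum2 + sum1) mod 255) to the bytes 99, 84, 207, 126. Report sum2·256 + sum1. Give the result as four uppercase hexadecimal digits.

Running sums (mod 255):
  after byte 0 (99): sum1=99, sum2=99
  after byte 1 (84): sum1=183, sum2=27
  after byte 2 (207): sum1=135, sum2=162
  after byte 3 (126): sum1=6, sum2=168
Checksum = sum2·256 + sum1 = 168·256 + 6 = 43014 = 0xA806.

A806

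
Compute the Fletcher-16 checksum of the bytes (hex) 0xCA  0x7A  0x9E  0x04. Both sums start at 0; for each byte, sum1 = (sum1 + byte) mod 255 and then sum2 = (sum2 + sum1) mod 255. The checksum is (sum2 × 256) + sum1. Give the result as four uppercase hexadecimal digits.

Running sums (mod 255):
  after byte 0 (0xCA): sum1=202, sum2=202
  after byte 1 (0x7A): sum1=69, sum2=16
  after byte 2 (0x9E): sum1=227, sum2=243
  after byte 3 (0x04): sum1=231, sum2=219
Checksum = sum2·256 + sum1 = 219·256 + 231 = 56295 = 0xDBE7.

DBE7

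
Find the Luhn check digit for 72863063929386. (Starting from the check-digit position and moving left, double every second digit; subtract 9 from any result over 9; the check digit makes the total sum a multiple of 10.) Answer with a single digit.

Partial digits right→left: 6 8 3 9 2 9 3 6 0 3 6 8 2 7
Double every second digit counting from the check-digit position (so the 1st, 3rd, 5th, ... of the partial from the right).
  doubled (with −9 where >9): 3 6 4 6 0 3 4 → sum 26
  kept as-is: 8 9 9 6 3 8 7 → sum 50
Total = 26 + 50 = 76.
Check digit = (10 − (76 mod 10)) mod 10 = 4.

4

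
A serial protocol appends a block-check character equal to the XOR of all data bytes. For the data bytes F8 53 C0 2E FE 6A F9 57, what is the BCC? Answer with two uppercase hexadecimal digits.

XOR the bytes together:
  start with 0xF8
  0xF8 ⊕ 0x53 = 0xAB
  0xAB ⊕ 0xC0 = 0x6B
  0x6B ⊕ 0x2E = 0x45
  0x45 ⊕ 0xFE = 0xBB
  0xBB ⊕ 0x6A = 0xD1
  0xD1 ⊕ 0xF9 = 0x28
  0x28 ⊕ 0x57 = 0x7F

7F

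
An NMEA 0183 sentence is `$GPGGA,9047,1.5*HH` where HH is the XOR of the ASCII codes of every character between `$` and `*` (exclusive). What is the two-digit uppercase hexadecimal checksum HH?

76

XOR the ASCII codes of the payload characters:
  'G' = 0x47 → acc = 0x47
  'P' = 0x50 → acc = 0x17
  'G' = 0x47 → acc = 0x50
  'G' = 0x47 → acc = 0x17
  'A' = 0x41 → acc = 0x56
  ',' = 0x2C → acc = 0x7A
  '9' = 0x39 → acc = 0x43
  '0' = 0x30 → acc = 0x73
  '4' = 0x34 → acc = 0x47
  '7' = 0x37 → acc = 0x70
  ',' = 0x2C → acc = 0x5C
  '1' = 0x31 → acc = 0x6D
  '.' = 0x2E → acc = 0x43
  '5' = 0x35 → acc = 0x76
Checksum = 0x76.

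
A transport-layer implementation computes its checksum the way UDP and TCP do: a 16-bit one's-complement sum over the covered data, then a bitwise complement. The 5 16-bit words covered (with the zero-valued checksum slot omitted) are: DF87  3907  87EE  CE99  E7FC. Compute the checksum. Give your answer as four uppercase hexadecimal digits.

A8EB

One's-complement addition (fold any carry out of bit 15 back into bit 0):
  0xDF87 + 0x3907 = 0x1188E → wrap carry → 0x188F
  0x188F + 0x87EE = 0x0A07D
  0xA07D + 0xCE99 = 0x16F16 → wrap carry → 0x6F17
  0x6F17 + 0xE7FC = 0x15713 → wrap carry → 0x5714
One's-complement sum = 0x5714.
Checksum = ~0x5714 & 0xFFFF = 0xA8EB.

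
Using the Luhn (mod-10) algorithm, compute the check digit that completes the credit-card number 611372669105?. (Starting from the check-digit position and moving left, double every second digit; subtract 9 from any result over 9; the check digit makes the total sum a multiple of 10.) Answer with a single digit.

3

Partial digits right→left: 5 0 1 9 6 6 2 7 3 1 1 6
Double every second digit counting from the check-digit position (so the 1st, 3rd, 5th, ... of the partial from the right).
  doubled (with −9 where >9): 1 2 3 4 6 2 → sum 18
  kept as-is: 0 9 6 7 1 6 → sum 29
Total = 18 + 29 = 47.
Check digit = (10 − (47 mod 10)) mod 10 = 3.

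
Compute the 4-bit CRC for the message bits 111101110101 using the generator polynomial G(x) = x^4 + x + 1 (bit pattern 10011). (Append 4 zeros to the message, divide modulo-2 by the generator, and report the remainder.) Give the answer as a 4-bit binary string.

1101

Append 4 zeros: 1111011101010000. Divide by 10011 (XOR where the leading bit is 1):
  pos 0: 11110 XOR 10011 = 01101
  pos 1: 11011 XOR 10011 = 01000
  pos 2: 10001 XOR 10011 = 00010
  pos 5: 10101 XOR 10011 = 00110
  pos 7: 11001 XOR 10011 = 01010
  pos 8: 10100 XOR 10011 = 00111
  pos 10: 11100 XOR 10011 = 01111
  pos 11: 11110 XOR 10011 = 01101
Remainder (last 4 bits) = 1101. This is the CRC / FCS.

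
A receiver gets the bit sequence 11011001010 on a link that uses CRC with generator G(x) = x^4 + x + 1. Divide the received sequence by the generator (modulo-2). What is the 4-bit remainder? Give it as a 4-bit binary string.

Modulo-2 division of 11011001010 by 10011:
  pos 0: 11011 XOR 10011 = 01000
  pos 1: 10000 XOR 10011 = 00011
  pos 4: 11010 XOR 10011 = 01001
  pos 5: 10011 XOR 10011 = 00000
Remainder = 0000 (zero — the frame passes the CRC check).

0000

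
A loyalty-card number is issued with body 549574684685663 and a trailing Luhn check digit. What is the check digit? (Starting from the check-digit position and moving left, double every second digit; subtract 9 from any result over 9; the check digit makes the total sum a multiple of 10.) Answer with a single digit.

Partial digits right→left: 3 6 6 5 8 6 4 8 6 4 7 5 9 4 5
Double every second digit counting from the check-digit position (so the 1st, 3rd, 5th, ... of the partial from the right).
  doubled (with −9 where >9): 6 3 7 8 3 5 9 1 → sum 42
  kept as-is: 6 5 6 8 4 5 4 → sum 38
Total = 42 + 38 = 80.
Check digit = (10 − (80 mod 10)) mod 10 = 0.

0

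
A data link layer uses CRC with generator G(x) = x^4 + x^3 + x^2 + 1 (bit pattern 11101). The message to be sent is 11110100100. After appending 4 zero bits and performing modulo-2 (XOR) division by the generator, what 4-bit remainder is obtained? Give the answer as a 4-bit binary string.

Append 4 zeros: 111101001000000. Divide by 11101 (XOR where the leading bit is 1):
  pos 0: 11110 XOR 11101 = 00011
  pos 3: 11100 XOR 11101 = 00001
  pos 7: 11000 XOR 11101 = 00101
  pos 9: 10100 XOR 11101 = 01001
  pos 10: 10010 XOR 11101 = 01111
Remainder (last 4 bits) = 1111. This is the CRC / FCS.

1111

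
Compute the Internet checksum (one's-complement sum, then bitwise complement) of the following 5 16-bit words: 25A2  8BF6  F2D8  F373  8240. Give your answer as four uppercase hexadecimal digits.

One's-complement addition (fold any carry out of bit 15 back into bit 0):
  0x25A2 + 0x8BF6 = 0x0B198
  0xB198 + 0xF2D8 = 0x1A470 → wrap carry → 0xA471
  0xA471 + 0xF373 = 0x197E4 → wrap carry → 0x97E5
  0x97E5 + 0x8240 = 0x11A25 → wrap carry → 0x1A26
One's-complement sum = 0x1A26.
Checksum = ~0x1A26 & 0xFFFF = 0xE5D9.

E5D9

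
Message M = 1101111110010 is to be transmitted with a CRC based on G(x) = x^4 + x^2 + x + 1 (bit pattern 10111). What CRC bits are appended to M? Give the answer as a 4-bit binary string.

0100

Append 4 zeros: 11011111100100000. Divide by 10111 (XOR where the leading bit is 1):
  pos 0: 11011 XOR 10111 = 01100
  pos 1: 11001 XOR 10111 = 01110
  pos 2: 11101 XOR 10111 = 01010
  pos 3: 10101 XOR 10111 = 00010
  pos 6: 10100 XOR 10111 = 00011
  pos 9: 11100 XOR 10111 = 01011
  pos 10: 10110 XOR 10111 = 00001
Remainder (last 4 bits) = 0100. This is the CRC / FCS.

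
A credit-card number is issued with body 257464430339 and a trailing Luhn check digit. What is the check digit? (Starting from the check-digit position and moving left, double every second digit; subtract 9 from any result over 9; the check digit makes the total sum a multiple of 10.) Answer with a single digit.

0

Partial digits right→left: 9 3 3 0 3 4 4 6 4 7 5 2
Double every second digit counting from the check-digit position (so the 1st, 3rd, 5th, ... of the partial from the right).
  doubled (with −9 where >9): 9 6 6 8 8 1 → sum 38
  kept as-is: 3 0 4 6 7 2 → sum 22
Total = 38 + 22 = 60.
Check digit = (10 − (60 mod 10)) mod 10 = 0.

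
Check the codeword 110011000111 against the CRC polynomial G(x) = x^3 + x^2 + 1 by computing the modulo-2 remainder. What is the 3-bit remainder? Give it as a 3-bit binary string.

Modulo-2 division of 110011000111 by 1101:
  pos 0: 1100 XOR 1101 = 0001
  pos 3: 1110 XOR 1101 = 0011
  pos 5: 1100 XOR 1101 = 0001
  pos 8: 1111 XOR 1101 = 0010
Remainder = 010 (nonzero — an error is detected).

010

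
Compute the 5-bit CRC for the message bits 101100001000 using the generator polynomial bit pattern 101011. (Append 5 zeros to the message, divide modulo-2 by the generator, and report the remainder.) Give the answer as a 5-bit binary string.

Append 5 zeros: 10110000100000000. Divide by 101011 (XOR where the leading bit is 1):
  pos 0: 101100 XOR 101011 = 000111
  pos 3: 111001 XOR 101011 = 010010
  pos 4: 100100 XOR 101011 = 001111
  pos 6: 111100 XOR 101011 = 010111
  pos 7: 101110 XOR 101011 = 000101
  pos 10: 101000 XOR 101011 = 000011
Remainder (last 5 bits) = 00110. This is the CRC / FCS.

00110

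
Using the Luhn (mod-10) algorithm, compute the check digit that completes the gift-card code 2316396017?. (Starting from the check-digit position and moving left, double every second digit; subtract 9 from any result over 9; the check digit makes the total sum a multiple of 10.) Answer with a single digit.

Partial digits right→left: 7 1 0 6 9 3 6 1 3 2
Double every second digit counting from the check-digit position (so the 1st, 3rd, 5th, ... of the partial from the right).
  doubled (with −9 where >9): 5 0 9 3 6 → sum 23
  kept as-is: 1 6 3 1 2 → sum 13
Total = 23 + 13 = 36.
Check digit = (10 − (36 mod 10)) mod 10 = 4.

4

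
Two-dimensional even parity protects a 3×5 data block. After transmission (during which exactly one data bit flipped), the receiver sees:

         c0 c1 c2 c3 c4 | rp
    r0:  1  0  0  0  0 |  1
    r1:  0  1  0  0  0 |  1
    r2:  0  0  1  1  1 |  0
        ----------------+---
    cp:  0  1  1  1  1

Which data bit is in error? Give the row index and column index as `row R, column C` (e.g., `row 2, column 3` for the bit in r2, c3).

Recompute each row's even parity and compare to rp:
  r0: data parity 1, sent rp 1 → ok
  r1: data parity 1, sent rp 1 → ok
  r2: data parity 1, sent rp 0 → mismatch
Recompute each column's even parity and compare to cp:
  c0: data parity 1, sent cp 0 → mismatch
  c1: data parity 1, sent cp 1 → ok
  c2: data parity 1, sent cp 1 → ok
  c3: data parity 1, sent cp 1 → ok
  c4: data parity 1, sent cp 1 → ok
Exactly one row (r2) and one column (c0) fail → the flipped bit is at their intersection.

row 2, column 0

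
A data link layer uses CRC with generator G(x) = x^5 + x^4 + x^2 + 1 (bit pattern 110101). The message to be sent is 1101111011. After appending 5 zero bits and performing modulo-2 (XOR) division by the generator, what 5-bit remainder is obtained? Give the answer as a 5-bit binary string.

Append 5 zeros: 110111101100000. Divide by 110101 (XOR where the leading bit is 1):
  pos 0: 110111 XOR 110101 = 000010
  pos 4: 101011 XOR 110101 = 011110
  pos 5: 111100 XOR 110101 = 001001
  pos 7: 100100 XOR 110101 = 010001
  pos 8: 100010 XOR 110101 = 010111
  pos 9: 101110 XOR 110101 = 011011
Remainder (last 5 bits) = 11011. This is the CRC / FCS.

11011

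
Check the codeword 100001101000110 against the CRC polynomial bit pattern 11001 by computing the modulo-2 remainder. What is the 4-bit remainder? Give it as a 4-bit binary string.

Modulo-2 division of 100001101000110 by 11001:
  pos 0: 10000 XOR 11001 = 01001
  pos 1: 10011 XOR 11001 = 01010
  pos 2: 10101 XOR 11001 = 01100
  pos 3: 11000 XOR 11001 = 00001
  pos 7: 11000 XOR 11001 = 00001
Remainder = 1110 (nonzero — an error is detected).

1110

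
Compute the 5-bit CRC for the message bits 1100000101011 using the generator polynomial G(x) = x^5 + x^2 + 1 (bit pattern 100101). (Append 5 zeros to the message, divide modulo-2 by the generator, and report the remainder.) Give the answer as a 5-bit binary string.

11011

Append 5 zeros: 110000010101100000. Divide by 100101 (XOR where the leading bit is 1):
  pos 0: 110000 XOR 100101 = 010101
  pos 1: 101010 XOR 100101 = 001111
  pos 3: 111110 XOR 100101 = 011011
  pos 4: 110111 XOR 100101 = 010010
  pos 5: 100100 XOR 100101 = 000001
  pos 10: 111000 XOR 100101 = 011101
  pos 11: 111010 XOR 100101 = 011111
  pos 12: 111110 XOR 100101 = 011011
Remainder (last 5 bits) = 11011. This is the CRC / FCS.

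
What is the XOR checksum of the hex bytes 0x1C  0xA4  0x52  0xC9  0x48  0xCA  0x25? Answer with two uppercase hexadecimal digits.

84

XOR the bytes together:
  start with 0x1C
  0x1C ⊕ 0xA4 = 0xB8
  0xB8 ⊕ 0x52 = 0xEA
  0xEA ⊕ 0xC9 = 0x23
  0x23 ⊕ 0x48 = 0x6B
  0x6B ⊕ 0xCA = 0xA1
  0xA1 ⊕ 0x25 = 0x84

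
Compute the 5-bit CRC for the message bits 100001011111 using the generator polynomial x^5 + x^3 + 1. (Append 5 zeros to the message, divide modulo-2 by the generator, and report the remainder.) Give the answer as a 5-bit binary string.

Append 5 zeros: 10000101111100000. Divide by 101001 (XOR where the leading bit is 1):
  pos 0: 100001 XOR 101001 = 001000
  pos 2: 100001 XOR 101001 = 001000
  pos 4: 100011 XOR 101001 = 001010
  pos 6: 101011 XOR 101001 = 000010
  pos 10: 100000 XOR 101001 = 001001
Remainder (last 5 bits) = 10010. This is the CRC / FCS.

10010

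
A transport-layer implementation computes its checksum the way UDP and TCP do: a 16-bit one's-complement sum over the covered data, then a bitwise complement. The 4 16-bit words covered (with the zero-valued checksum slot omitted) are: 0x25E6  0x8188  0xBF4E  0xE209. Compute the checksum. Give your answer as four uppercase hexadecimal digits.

B738

One's-complement addition (fold any carry out of bit 15 back into bit 0):
  0x25E6 + 0x8188 = 0x0A76E
  0xA76E + 0xBF4E = 0x166BC → wrap carry → 0x66BD
  0x66BD + 0xE209 = 0x148C6 → wrap carry → 0x48C7
One's-complement sum = 0x48C7.
Checksum = ~0x48C7 & 0xFFFF = 0xB738.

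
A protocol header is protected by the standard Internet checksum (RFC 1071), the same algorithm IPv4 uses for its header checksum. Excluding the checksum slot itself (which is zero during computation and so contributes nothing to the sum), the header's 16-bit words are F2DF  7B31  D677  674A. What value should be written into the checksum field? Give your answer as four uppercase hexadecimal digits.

542C

One's-complement addition (fold any carry out of bit 15 back into bit 0):
  0xF2DF + 0x7B31 = 0x16E10 → wrap carry → 0x6E11
  0x6E11 + 0xD677 = 0x14488 → wrap carry → 0x4489
  0x4489 + 0x674A = 0x0ABD3
One's-complement sum = 0xABD3.
Checksum = ~0xABD3 & 0xFFFF = 0x542C.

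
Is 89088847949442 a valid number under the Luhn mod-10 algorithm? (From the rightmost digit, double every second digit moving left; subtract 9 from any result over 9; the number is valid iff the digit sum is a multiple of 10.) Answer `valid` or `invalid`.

From the right, keep odd positions and double even positions (subtract 9 from any doubled value over 9):
  doubled (positions 2,4,...): 8 9 9 8 7 0 7 → sum 48
  kept (positions 1,3,...): 2 4 4 7 8 8 9 → sum 42
Total = 90.
90 mod 10 = 0, so the number is valid.

valid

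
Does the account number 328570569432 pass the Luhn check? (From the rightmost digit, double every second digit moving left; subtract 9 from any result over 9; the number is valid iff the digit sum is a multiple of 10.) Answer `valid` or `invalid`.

invalid

From the right, keep odd positions and double even positions (subtract 9 from any doubled value over 9):
  doubled (positions 2,4,...): 6 9 1 5 7 6 → sum 34
  kept (positions 1,3,...): 2 4 6 0 5 2 → sum 19
Total = 53.
53 mod 10 = 3, so the number is invalid.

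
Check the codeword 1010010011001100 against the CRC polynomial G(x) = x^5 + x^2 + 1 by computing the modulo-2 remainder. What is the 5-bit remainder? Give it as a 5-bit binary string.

Modulo-2 division of 1010010011001100 by 100101:
  pos 0: 101001 XOR 100101 = 001100
  pos 2: 110000 XOR 100101 = 010101
  pos 3: 101011 XOR 100101 = 001110
  pos 5: 111010 XOR 100101 = 011111
  pos 6: 111110 XOR 100101 = 011011
  pos 7: 110111 XOR 100101 = 010010
  pos 8: 100101 XOR 100101 = 000000
Remainder = 00000 (zero — the frame passes the CRC check).

00000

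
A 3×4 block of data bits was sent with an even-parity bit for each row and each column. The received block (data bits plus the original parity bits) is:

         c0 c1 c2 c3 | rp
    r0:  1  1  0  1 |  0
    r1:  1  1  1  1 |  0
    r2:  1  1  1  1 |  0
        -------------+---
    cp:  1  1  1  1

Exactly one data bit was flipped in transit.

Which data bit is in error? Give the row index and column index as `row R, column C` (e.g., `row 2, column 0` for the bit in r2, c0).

Recompute each row's even parity and compare to rp:
  r0: data parity 1, sent rp 0 → mismatch
  r1: data parity 0, sent rp 0 → ok
  r2: data parity 0, sent rp 0 → ok
Recompute each column's even parity and compare to cp:
  c0: data parity 1, sent cp 1 → ok
  c1: data parity 1, sent cp 1 → ok
  c2: data parity 0, sent cp 1 → mismatch
  c3: data parity 1, sent cp 1 → ok
Exactly one row (r0) and one column (c2) fail → the flipped bit is at their intersection.

row 0, column 2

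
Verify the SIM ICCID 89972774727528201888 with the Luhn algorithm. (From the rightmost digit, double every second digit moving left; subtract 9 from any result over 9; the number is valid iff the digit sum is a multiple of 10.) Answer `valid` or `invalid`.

From the right, keep odd positions and double even positions (subtract 9 from any doubled value over 9):
  doubled (positions 2,4,...): 7 2 4 4 5 5 5 4 9 7 → sum 52
  kept (positions 1,3,...): 8 8 0 8 5 2 4 7 7 9 → sum 58
Total = 110.
110 mod 10 = 0, so the number is valid.

valid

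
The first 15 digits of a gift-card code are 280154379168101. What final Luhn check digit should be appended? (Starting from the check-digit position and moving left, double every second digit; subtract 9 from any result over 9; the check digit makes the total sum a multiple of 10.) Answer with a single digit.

Partial digits right→left: 1 0 1 8 6 1 9 7 3 4 5 1 0 8 2
Double every second digit counting from the check-digit position (so the 1st, 3rd, 5th, ... of the partial from the right).
  doubled (with −9 where >9): 2 2 3 9 6 1 0 4 → sum 27
  kept as-is: 0 8 1 7 4 1 8 → sum 29
Total = 27 + 29 = 56.
Check digit = (10 − (56 mod 10)) mod 10 = 4.

4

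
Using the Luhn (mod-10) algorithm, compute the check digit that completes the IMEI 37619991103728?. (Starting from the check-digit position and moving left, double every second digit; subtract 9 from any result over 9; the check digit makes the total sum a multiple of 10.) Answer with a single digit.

7

Partial digits right→left: 8 2 7 3 0 1 1 9 9 9 1 6 7 3
Double every second digit counting from the check-digit position (so the 1st, 3rd, 5th, ... of the partial from the right).
  doubled (with −9 where >9): 7 5 0 2 9 2 5 → sum 30
  kept as-is: 2 3 1 9 9 6 3 → sum 33
Total = 30 + 33 = 63.
Check digit = (10 − (63 mod 10)) mod 10 = 7.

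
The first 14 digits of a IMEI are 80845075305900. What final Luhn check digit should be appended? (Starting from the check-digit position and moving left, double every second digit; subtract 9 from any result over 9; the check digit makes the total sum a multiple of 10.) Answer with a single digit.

6

Partial digits right→left: 0 0 9 5 0 3 5 7 0 5 4 8 0 8
Double every second digit counting from the check-digit position (so the 1st, 3rd, 5th, ... of the partial from the right).
  doubled (with −9 where >9): 0 9 0 1 0 8 0 → sum 18
  kept as-is: 0 5 3 7 5 8 8 → sum 36
Total = 18 + 36 = 54.
Check digit = (10 − (54 mod 10)) mod 10 = 6.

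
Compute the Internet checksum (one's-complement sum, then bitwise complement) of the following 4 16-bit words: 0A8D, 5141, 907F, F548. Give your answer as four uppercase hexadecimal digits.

One's-complement addition (fold any carry out of bit 15 back into bit 0):
  0x0A8D + 0x5141 = 0x05BCE
  0x5BCE + 0x907F = 0x0EC4D
  0xEC4D + 0xF548 = 0x1E195 → wrap carry → 0xE196
One's-complement sum = 0xE196.
Checksum = ~0xE196 & 0xFFFF = 0x1E69.

1E69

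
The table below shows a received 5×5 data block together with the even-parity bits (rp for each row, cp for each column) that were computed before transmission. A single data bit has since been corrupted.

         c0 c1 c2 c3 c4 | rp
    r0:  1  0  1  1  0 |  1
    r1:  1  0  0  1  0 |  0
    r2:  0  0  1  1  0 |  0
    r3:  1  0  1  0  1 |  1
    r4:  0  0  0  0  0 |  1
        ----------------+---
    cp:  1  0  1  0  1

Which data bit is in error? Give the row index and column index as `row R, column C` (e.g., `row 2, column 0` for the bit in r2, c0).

row 4, column 3

Recompute each row's even parity and compare to rp:
  r0: data parity 1, sent rp 1 → ok
  r1: data parity 0, sent rp 0 → ok
  r2: data parity 0, sent rp 0 → ok
  r3: data parity 1, sent rp 1 → ok
  r4: data parity 0, sent rp 1 → mismatch
Recompute each column's even parity and compare to cp:
  c0: data parity 1, sent cp 1 → ok
  c1: data parity 0, sent cp 0 → ok
  c2: data parity 1, sent cp 1 → ok
  c3: data parity 1, sent cp 0 → mismatch
  c4: data parity 1, sent cp 1 → ok
Exactly one row (r4) and one column (c3) fail → the flipped bit is at their intersection.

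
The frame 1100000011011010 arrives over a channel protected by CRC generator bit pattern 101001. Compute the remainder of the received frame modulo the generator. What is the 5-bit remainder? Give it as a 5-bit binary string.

Modulo-2 division of 1100000011011010 by 101001:
  pos 0: 110000 XOR 101001 = 011001
  pos 1: 110010 XOR 101001 = 011011
  pos 2: 110110 XOR 101001 = 011111
  pos 3: 111111 XOR 101001 = 010110
  pos 4: 101101 XOR 101001 = 000100
  pos 7: 100011 XOR 101001 = 001010
  pos 9: 101001 XOR 101001 = 000000
Remainder = 00000 (zero — the frame passes the CRC check).

00000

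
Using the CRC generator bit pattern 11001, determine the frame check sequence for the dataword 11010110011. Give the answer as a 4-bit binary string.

1110

Append 4 zeros: 110101100110000. Divide by 11001 (XOR where the leading bit is 1):
  pos 0: 11010 XOR 11001 = 00011
  pos 3: 11110 XOR 11001 = 00111
  pos 5: 11101 XOR 11001 = 00100
  pos 7: 10010 XOR 11001 = 01011
  pos 8: 10110 XOR 11001 = 01111
  pos 9: 11110 XOR 11001 = 00111
Remainder (last 4 bits) = 1110. This is the CRC / FCS.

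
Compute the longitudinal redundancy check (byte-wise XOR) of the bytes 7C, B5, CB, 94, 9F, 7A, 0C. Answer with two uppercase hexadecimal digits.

XOR the bytes together:
  start with 0x7C
  0x7C ⊕ 0xB5 = 0xC9
  0xC9 ⊕ 0xCB = 0x02
  0x02 ⊕ 0x94 = 0x96
  0x96 ⊕ 0x9F = 0x09
  0x09 ⊕ 0x7A = 0x73
  0x73 ⊕ 0x0C = 0x7F

7F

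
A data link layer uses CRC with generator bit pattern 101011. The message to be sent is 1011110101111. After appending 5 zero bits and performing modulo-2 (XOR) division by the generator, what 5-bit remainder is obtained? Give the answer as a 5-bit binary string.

10010

Append 5 zeros: 101111010111100000. Divide by 101011 (XOR where the leading bit is 1):
  pos 0: 101111 XOR 101011 = 000100
  pos 3: 100010 XOR 101011 = 001001
  pos 5: 100111 XOR 101011 = 001100
  pos 7: 110011 XOR 101011 = 011000
  pos 8: 110000 XOR 101011 = 011011
  pos 9: 110110 XOR 101011 = 011101
  pos 10: 111010 XOR 101011 = 010001
  pos 11: 100010 XOR 101011 = 001001
Remainder (last 5 bits) = 10010. This is the CRC / FCS.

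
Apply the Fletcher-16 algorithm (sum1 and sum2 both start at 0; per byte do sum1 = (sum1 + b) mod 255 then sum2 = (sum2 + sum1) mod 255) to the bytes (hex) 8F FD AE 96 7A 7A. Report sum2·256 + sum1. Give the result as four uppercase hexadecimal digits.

41C7

Running sums (mod 255):
  after byte 0 (8F): sum1=143, sum2=143
  after byte 1 (FD): sum1=141, sum2=29
  after byte 2 (AE): sum1=60, sum2=89
  after byte 3 (96): sum1=210, sum2=44
  after byte 4 (7A): sum1=77, sum2=121
  after byte 5 (7A): sum1=199, sum2=65
Checksum = sum2·256 + sum1 = 65·256 + 199 = 16839 = 0x41C7.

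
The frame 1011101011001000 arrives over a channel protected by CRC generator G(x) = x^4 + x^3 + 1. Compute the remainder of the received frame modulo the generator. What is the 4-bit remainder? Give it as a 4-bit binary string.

1100

Modulo-2 division of 1011101011001000 by 11001:
  pos 0: 10111 XOR 11001 = 01110
  pos 1: 11100 XOR 11001 = 00101
  pos 3: 10110 XOR 11001 = 01111
  pos 4: 11111 XOR 11001 = 00110
  pos 6: 11010 XOR 11001 = 00011
  pos 9: 11010 XOR 11001 = 00011
Remainder = 1100 (nonzero — an error is detected).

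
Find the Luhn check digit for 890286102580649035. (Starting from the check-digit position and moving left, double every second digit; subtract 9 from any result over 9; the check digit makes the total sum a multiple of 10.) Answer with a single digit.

Partial digits right→left: 5 3 0 9 4 6 0 8 5 2 0 1 6 8 2 0 9 8
Double every second digit counting from the check-digit position (so the 1st, 3rd, 5th, ... of the partial from the right).
  doubled (with −9 where >9): 1 0 8 0 1 0 3 4 9 → sum 26
  kept as-is: 3 9 6 8 2 1 8 0 8 → sum 45
Total = 26 + 45 = 71.
Check digit = (10 − (71 mod 10)) mod 10 = 9.

9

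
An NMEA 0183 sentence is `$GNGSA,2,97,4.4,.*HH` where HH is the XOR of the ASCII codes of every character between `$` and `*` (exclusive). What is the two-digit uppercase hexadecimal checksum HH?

60

XOR the ASCII codes of the payload characters:
  'G' = 0x47 → acc = 0x47
  'N' = 0x4E → acc = 0x09
  'G' = 0x47 → acc = 0x4E
  'S' = 0x53 → acc = 0x1D
  'A' = 0x41 → acc = 0x5C
  ',' = 0x2C → acc = 0x70
  '2' = 0x32 → acc = 0x42
  ',' = 0x2C → acc = 0x6E
  '9' = 0x39 → acc = 0x57
  '7' = 0x37 → acc = 0x60
  ',' = 0x2C → acc = 0x4C
  '4' = 0x34 → acc = 0x78
  '.' = 0x2E → acc = 0x56
  '4' = 0x34 → acc = 0x62
  ',' = 0x2C → acc = 0x4E
  '.' = 0x2E → acc = 0x60
Checksum = 0x60.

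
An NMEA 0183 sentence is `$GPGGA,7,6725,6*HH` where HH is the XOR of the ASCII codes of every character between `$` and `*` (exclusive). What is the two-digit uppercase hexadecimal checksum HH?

XOR the ASCII codes of the payload characters:
  'G' = 0x47 → acc = 0x47
  'P' = 0x50 → acc = 0x17
  'G' = 0x47 → acc = 0x50
  'G' = 0x47 → acc = 0x17
  'A' = 0x41 → acc = 0x56
  ',' = 0x2C → acc = 0x7A
  '7' = 0x37 → acc = 0x4D
  ',' = 0x2C → acc = 0x61
  '6' = 0x36 → acc = 0x57
  '7' = 0x37 → acc = 0x60
  '2' = 0x32 → acc = 0x52
  '5' = 0x35 → acc = 0x67
  ',' = 0x2C → acc = 0x4B
  '6' = 0x36 → acc = 0x7D
Checksum = 0x7D.

7D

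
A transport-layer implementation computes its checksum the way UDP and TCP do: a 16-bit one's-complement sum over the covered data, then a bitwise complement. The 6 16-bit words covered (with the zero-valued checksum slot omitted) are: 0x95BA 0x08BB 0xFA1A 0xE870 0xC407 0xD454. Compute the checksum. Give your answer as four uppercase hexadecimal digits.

E6A1

One's-complement addition (fold any carry out of bit 15 back into bit 0):
  0x95BA + 0x08BB = 0x09E75
  0x9E75 + 0xFA1A = 0x1988F → wrap carry → 0x9890
  0x9890 + 0xE870 = 0x18100 → wrap carry → 0x8101
  0x8101 + 0xC407 = 0x14508 → wrap carry → 0x4509
  0x4509 + 0xD454 = 0x1195D → wrap carry → 0x195E
One's-complement sum = 0x195E.
Checksum = ~0x195E & 0xFFFF = 0xE6A1.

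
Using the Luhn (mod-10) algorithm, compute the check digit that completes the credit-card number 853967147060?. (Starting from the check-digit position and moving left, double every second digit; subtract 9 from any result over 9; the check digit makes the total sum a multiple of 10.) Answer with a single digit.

6

Partial digits right→left: 0 6 0 7 4 1 7 6 9 3 5 8
Double every second digit counting from the check-digit position (so the 1st, 3rd, 5th, ... of the partial from the right).
  doubled (with −9 where >9): 0 0 8 5 9 1 → sum 23
  kept as-is: 6 7 1 6 3 8 → sum 31
Total = 23 + 31 = 54.
Check digit = (10 − (54 mod 10)) mod 10 = 6.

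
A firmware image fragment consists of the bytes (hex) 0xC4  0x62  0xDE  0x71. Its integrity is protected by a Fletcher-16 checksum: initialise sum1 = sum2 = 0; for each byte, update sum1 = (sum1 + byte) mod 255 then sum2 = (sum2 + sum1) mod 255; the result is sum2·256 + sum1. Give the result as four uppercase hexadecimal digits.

6977

Running sums (mod 255):
  after byte 0 (0xC4): sum1=196, sum2=196
  after byte 1 (0x62): sum1=39, sum2=235
  after byte 2 (0xDE): sum1=6, sum2=241
  after byte 3 (0x71): sum1=119, sum2=105
Checksum = sum2·256 + sum1 = 105·256 + 119 = 26999 = 0x6977.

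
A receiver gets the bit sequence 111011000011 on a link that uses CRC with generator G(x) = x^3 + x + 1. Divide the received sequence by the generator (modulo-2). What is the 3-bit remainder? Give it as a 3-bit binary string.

110

Modulo-2 division of 111011000011 by 1011:
  pos 0: 1110 XOR 1011 = 0101
  pos 1: 1011 XOR 1011 = 0000
  pos 5: 1000 XOR 1011 = 0011
  pos 7: 1101 XOR 1011 = 0110
  pos 8: 1101 XOR 1011 = 0110
Remainder = 110 (nonzero — an error is detected).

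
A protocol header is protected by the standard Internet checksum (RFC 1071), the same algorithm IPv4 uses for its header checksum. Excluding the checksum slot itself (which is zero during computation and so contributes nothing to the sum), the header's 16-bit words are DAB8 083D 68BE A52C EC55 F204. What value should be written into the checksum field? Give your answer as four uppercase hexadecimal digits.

One's-complement addition (fold any carry out of bit 15 back into bit 0):
  0xDAB8 + 0x083D = 0x0E2F5
  0xE2F5 + 0x68BE = 0x14BB3 → wrap carry → 0x4BB4
  0x4BB4 + 0xA52C = 0x0F0E0
  0xF0E0 + 0xEC55 = 0x1DD35 → wrap carry → 0xDD36
  0xDD36 + 0xF204 = 0x1CF3A → wrap carry → 0xCF3B
One's-complement sum = 0xCF3B.
Checksum = ~0xCF3B & 0xFFFF = 0x30C4.

30C4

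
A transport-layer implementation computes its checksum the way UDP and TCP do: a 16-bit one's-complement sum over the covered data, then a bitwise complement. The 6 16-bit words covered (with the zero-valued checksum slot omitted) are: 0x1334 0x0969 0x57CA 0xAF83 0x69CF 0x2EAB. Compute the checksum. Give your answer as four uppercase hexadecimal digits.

One's-complement addition (fold any carry out of bit 15 back into bit 0):
  0x1334 + 0x0969 = 0x01C9D
  0x1C9D + 0x57CA = 0x07467
  0x7467 + 0xAF83 = 0x123EA → wrap carry → 0x23EB
  0x23EB + 0x69CF = 0x08DBA
  0x8DBA + 0x2EAB = 0x0BC65
One's-complement sum = 0xBC65.
Checksum = ~0xBC65 & 0xFFFF = 0x439A.

439A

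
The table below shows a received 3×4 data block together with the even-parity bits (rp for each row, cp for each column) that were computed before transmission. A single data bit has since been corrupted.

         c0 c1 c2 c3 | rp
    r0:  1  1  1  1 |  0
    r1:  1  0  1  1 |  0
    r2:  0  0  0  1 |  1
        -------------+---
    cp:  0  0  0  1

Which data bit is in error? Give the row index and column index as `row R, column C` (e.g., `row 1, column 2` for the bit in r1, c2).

row 1, column 1

Recompute each row's even parity and compare to rp:
  r0: data parity 0, sent rp 0 → ok
  r1: data parity 1, sent rp 0 → mismatch
  r2: data parity 1, sent rp 1 → ok
Recompute each column's even parity and compare to cp:
  c0: data parity 0, sent cp 0 → ok
  c1: data parity 1, sent cp 0 → mismatch
  c2: data parity 0, sent cp 0 → ok
  c3: data parity 1, sent cp 1 → ok
Exactly one row (r1) and one column (c1) fail → the flipped bit is at their intersection.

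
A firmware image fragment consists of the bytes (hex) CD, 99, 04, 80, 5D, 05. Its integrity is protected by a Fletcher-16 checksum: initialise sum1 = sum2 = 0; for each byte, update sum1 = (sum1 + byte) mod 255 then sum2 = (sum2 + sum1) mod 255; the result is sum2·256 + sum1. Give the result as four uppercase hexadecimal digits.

Running sums (mod 255):
  after byte 0 (CD): sum1=205, sum2=205
  after byte 1 (99): sum1=103, sum2=53
  after byte 2 (04): sum1=107, sum2=160
  after byte 3 (80): sum1=235, sum2=140
  after byte 4 (5D): sum1=73, sum2=213
  after byte 5 (05): sum1=78, sum2=36
Checksum = sum2·256 + sum1 = 36·256 + 78 = 9294 = 0x244E.

244E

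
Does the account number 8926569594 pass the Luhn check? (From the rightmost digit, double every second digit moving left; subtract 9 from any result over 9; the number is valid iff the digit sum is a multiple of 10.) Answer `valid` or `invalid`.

valid

From the right, keep odd positions and double even positions (subtract 9 from any doubled value over 9):
  doubled (positions 2,4,...): 9 9 1 4 7 → sum 30
  kept (positions 1,3,...): 4 5 6 6 9 → sum 30
Total = 60.
60 mod 10 = 0, so the number is valid.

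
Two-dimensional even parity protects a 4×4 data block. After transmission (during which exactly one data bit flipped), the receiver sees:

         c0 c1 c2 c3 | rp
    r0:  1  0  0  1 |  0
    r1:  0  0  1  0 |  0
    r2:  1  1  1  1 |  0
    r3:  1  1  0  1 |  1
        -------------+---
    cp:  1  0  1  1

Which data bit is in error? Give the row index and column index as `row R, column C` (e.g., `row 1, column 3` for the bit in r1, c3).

Recompute each row's even parity and compare to rp:
  r0: data parity 0, sent rp 0 → ok
  r1: data parity 1, sent rp 0 → mismatch
  r2: data parity 0, sent rp 0 → ok
  r3: data parity 1, sent rp 1 → ok
Recompute each column's even parity and compare to cp:
  c0: data parity 1, sent cp 1 → ok
  c1: data parity 0, sent cp 0 → ok
  c2: data parity 0, sent cp 1 → mismatch
  c3: data parity 1, sent cp 1 → ok
Exactly one row (r1) and one column (c2) fail → the flipped bit is at their intersection.

row 1, column 2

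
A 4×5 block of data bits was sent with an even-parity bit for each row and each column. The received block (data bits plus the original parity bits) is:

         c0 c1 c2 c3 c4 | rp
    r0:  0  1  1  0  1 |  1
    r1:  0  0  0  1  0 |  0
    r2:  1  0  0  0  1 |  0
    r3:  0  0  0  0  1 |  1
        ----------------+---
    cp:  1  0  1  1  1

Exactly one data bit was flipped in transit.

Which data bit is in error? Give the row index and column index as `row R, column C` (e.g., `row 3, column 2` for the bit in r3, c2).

row 1, column 1

Recompute each row's even parity and compare to rp:
  r0: data parity 1, sent rp 1 → ok
  r1: data parity 1, sent rp 0 → mismatch
  r2: data parity 0, sent rp 0 → ok
  r3: data parity 1, sent rp 1 → ok
Recompute each column's even parity and compare to cp:
  c0: data parity 1, sent cp 1 → ok
  c1: data parity 1, sent cp 0 → mismatch
  c2: data parity 1, sent cp 1 → ok
  c3: data parity 1, sent cp 1 → ok
  c4: data parity 1, sent cp 1 → ok
Exactly one row (r1) and one column (c1) fail → the flipped bit is at their intersection.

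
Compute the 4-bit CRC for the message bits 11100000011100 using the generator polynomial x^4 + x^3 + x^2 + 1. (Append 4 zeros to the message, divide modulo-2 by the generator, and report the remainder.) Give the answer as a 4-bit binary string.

Append 4 zeros: 111000000111000000. Divide by 11101 (XOR where the leading bit is 1):
  pos 0: 11100 XOR 11101 = 00001
  pos 4: 10000 XOR 11101 = 01101
  pos 5: 11011 XOR 11101 = 00110
  pos 7: 11011 XOR 11101 = 00110
  pos 9: 11000 XOR 11101 = 00101
  pos 11: 10100 XOR 11101 = 01001
  pos 12: 10010 XOR 11101 = 01111
  pos 13: 11110 XOR 11101 = 00011
Remainder (last 4 bits) = 0011. This is the CRC / FCS.

0011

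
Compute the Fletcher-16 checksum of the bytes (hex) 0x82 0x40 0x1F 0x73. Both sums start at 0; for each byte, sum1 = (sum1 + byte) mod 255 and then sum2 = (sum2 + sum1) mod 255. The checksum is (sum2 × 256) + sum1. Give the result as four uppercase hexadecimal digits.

7C55

Running sums (mod 255):
  after byte 0 (0x82): sum1=130, sum2=130
  after byte 1 (0x40): sum1=194, sum2=69
  after byte 2 (0x1F): sum1=225, sum2=39
  after byte 3 (0x73): sum1=85, sum2=124
Checksum = sum2·256 + sum1 = 124·256 + 85 = 31829 = 0x7C55.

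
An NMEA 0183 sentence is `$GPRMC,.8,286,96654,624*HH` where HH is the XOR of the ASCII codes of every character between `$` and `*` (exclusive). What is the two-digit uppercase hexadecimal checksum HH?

69

XOR the ASCII codes of the payload characters:
  'G' = 0x47 → acc = 0x47
  'P' = 0x50 → acc = 0x17
  'R' = 0x52 → acc = 0x45
  'M' = 0x4D → acc = 0x08
  'C' = 0x43 → acc = 0x4B
  ',' = 0x2C → acc = 0x67
  '.' = 0x2E → acc = 0x49
  '8' = 0x38 → acc = 0x71
  ',' = 0x2C → acc = 0x5D
  '2' = 0x32 → acc = 0x6F
  '8' = 0x38 → acc = 0x57
  '6' = 0x36 → acc = 0x61
  ',' = 0x2C → acc = 0x4D
  '9' = 0x39 → acc = 0x74
  '6' = 0x36 → acc = 0x42
  '6' = 0x36 → acc = 0x74
  '5' = 0x35 → acc = 0x41
  '4' = 0x34 → acc = 0x75
  ',' = 0x2C → acc = 0x59
  '6' = 0x36 → acc = 0x6F
  '2' = 0x32 → acc = 0x5D
  '4' = 0x34 → acc = 0x69
Checksum = 0x69.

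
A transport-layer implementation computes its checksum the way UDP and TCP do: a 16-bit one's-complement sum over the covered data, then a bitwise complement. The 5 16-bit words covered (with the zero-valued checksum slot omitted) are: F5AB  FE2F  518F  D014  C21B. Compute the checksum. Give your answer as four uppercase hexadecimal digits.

2864

One's-complement addition (fold any carry out of bit 15 back into bit 0):
  0xF5AB + 0xFE2F = 0x1F3DA → wrap carry → 0xF3DB
  0xF3DB + 0x518F = 0x1456A → wrap carry → 0x456B
  0x456B + 0xD014 = 0x1157F → wrap carry → 0x1580
  0x1580 + 0xC21B = 0x0D79B
One's-complement sum = 0xD79B.
Checksum = ~0xD79B & 0xFFFF = 0x2864.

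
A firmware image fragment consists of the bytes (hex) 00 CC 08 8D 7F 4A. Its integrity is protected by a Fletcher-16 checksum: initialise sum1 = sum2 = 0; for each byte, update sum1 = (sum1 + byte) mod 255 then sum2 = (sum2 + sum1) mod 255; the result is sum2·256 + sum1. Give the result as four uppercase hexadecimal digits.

Running sums (mod 255):
  after byte 0 (00): sum1=0, sum2=0
  after byte 1 (CC): sum1=204, sum2=204
  after byte 2 (08): sum1=212, sum2=161
  after byte 3 (8D): sum1=98, sum2=4
  after byte 4 (7F): sum1=225, sum2=229
  after byte 5 (4A): sum1=44, sum2=18
Checksum = sum2·256 + sum1 = 18·256 + 44 = 4652 = 0x122C.

122C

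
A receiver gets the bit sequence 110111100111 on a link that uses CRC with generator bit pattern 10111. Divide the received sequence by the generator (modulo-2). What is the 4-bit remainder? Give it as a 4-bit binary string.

1110

Modulo-2 division of 110111100111 by 10111:
  pos 0: 11011 XOR 10111 = 01100
  pos 1: 11001 XOR 10111 = 01110
  pos 2: 11101 XOR 10111 = 01010
  pos 3: 10100 XOR 10111 = 00011
  pos 6: 11011 XOR 10111 = 01100
  pos 7: 11001 XOR 10111 = 01110
Remainder = 1110 (nonzero — an error is detected).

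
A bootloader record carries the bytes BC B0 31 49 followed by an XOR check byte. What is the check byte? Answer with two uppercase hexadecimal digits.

74

XOR the bytes together:
  start with 0xBC
  0xBC ⊕ 0xB0 = 0x0C
  0x0C ⊕ 0x31 = 0x3D
  0x3D ⊕ 0x49 = 0x74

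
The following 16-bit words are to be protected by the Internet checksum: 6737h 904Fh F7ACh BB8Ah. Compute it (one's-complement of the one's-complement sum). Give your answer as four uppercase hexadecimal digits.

5541

One's-complement addition (fold any carry out of bit 15 back into bit 0):
  0x6737 + 0x904F = 0x0F786
  0xF786 + 0xF7AC = 0x1EF32 → wrap carry → 0xEF33
  0xEF33 + 0xBB8A = 0x1AABD → wrap carry → 0xAABE
One's-complement sum = 0xAABE.
Checksum = ~0xAABE & 0xFFFF = 0x5541.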